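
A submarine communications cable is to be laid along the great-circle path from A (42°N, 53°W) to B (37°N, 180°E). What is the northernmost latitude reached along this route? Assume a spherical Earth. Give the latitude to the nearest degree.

The great circle lies in the plane with unit normal n̂ = (p₁ × p₂)/|p₁ × p₂|.
Here n̂_z ≈ -0.474; the vertex latitude is φ_max = arccos|n̂_z| ≈ 61.7°.
Check via Clairaut: cos φ_max = |cos φ₁| · sin C = cos(42.0°)·sin(39.7°) ≈ 0.474, again giving ≈ 61.7°.

≈ 62°N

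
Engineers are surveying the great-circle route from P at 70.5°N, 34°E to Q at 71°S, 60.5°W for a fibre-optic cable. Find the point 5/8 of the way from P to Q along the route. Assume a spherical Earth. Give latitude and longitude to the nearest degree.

≈ 19°S, 17°W

Write both endpoints as unit vectors p₁, p₂ with components (cos φ cos λ, cos φ sin λ, sin φ).
The central angle between the endpoints is δ = arccos(p₁·p₂) ≈ 2.690 rad (154.1°).
Interpolate at f = 5/8 with slerp weights a = sin((1−f)δ)/sin δ ≈ 1.940, b = sin(fδ)/sin δ ≈ 2.278.
p = a·p₁ + b·p₂ ≈ (0.902, -0.283, -0.326); φ = arcsin(p_z) ≈ -19.01°, λ = atan2(p_y, p_x) ≈ -17.45°.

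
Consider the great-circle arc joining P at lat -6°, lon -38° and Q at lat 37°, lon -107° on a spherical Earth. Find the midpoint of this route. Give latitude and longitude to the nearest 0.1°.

Write both endpoints as unit vectors p₁, p₂ with components (cos φ cos λ, cos φ sin λ, sin φ).
The central angle between the endpoints is δ = arccos(p₁·p₂) ≈ 1.347 rad (77.2°).
Interpolate at f = 1/2 with slerp weights a = sin((1−f)δ)/sin δ ≈ 0.640, b = sin(fδ)/sin δ ≈ 0.640.
p = a·p₁ + b·p₂ ≈ (0.352, -0.880, 0.318); φ = arcsin(p_z) ≈ 18.55°, λ = atan2(p_y, p_x) ≈ -68.21°.

≈ lat 18.5°, lon -68.2°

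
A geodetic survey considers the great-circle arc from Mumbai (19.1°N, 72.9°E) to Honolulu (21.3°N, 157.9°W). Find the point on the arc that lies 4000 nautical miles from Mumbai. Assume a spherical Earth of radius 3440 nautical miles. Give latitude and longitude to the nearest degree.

≈ (40°N, 148°E)

Write both endpoints as unit vectors p₁, p₂ with components (cos φ cos λ, cos φ sin λ, sin φ).
The central angle between the endpoints is δ = arccos(p₁·p₂) ≈ 2.024 rad (115.9°). The total great-circle distance is δ·R ≈ 2.024 × 3440 ≈ 6962 nmi, so the target fraction is f = 4000/6962 ≈ 0.575.
Interpolate at f ≈ 0.575 with slerp weights a = sin((1−f)δ)/sin δ ≈ 0.843, b = sin(fδ)/sin δ ≈ 1.021.
p = a·p₁ + b·p₂ ≈ (-0.647, 0.404, 0.647); φ = arcsin(p_z) ≈ 40.30°, λ = atan2(p_y, p_x) ≈ 148.01°.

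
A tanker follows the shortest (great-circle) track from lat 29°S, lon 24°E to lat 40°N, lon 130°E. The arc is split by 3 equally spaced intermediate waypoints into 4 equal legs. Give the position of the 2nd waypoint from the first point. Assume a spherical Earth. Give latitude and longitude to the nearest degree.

From cos δ = sin φ₁ sin φ₂ + cos φ₁ cos φ₂ cos Δλ, the central angle is δ ≈ 2.090 rad (119.8°).
Interpolate at f = 2/4 with slerp weights a = sin((1−f)δ)/sin δ ≈ 0.996, b = sin(fδ)/sin δ ≈ 0.996.
p = a·p₁ + b·p₂ ≈ (0.305, 0.939, 0.157); φ = arcsin(p_z) ≈ 9.06°, λ = atan2(p_y, p_x) ≈ 71.98°.

≈ lat 9°N, lon 72°E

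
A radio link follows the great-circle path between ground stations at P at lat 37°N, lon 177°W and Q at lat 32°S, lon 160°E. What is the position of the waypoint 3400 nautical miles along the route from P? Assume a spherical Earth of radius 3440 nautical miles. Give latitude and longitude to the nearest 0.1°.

≈ lat 17.1°S, lon 165.3°E

Write both endpoints as unit vectors p₁, p₂ with components (cos φ cos λ, cos φ sin λ, sin φ).
The central angle between the endpoints is δ = arccos(p₁·p₂) ≈ 1.261 rad (72.3°). The total great-circle distance is δ·R ≈ 1.261 × 3440 ≈ 4339 nmi, so the target fraction is f = 3400/4339 ≈ 0.784.
Interpolate at f ≈ 0.784 with slerp weights a = sin((1−f)δ)/sin δ ≈ 0.283, b = sin(fδ)/sin δ ≈ 0.877.
p = a·p₁ + b·p₂ ≈ (-0.924, 0.242, -0.294); φ = arcsin(p_z) ≈ -17.11°, λ = atan2(p_y, p_x) ≈ 165.30°.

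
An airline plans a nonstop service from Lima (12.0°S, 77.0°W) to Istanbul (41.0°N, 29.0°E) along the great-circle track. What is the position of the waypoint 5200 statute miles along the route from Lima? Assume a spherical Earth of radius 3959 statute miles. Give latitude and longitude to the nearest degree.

≈ 33°N, 14°W

Convert each endpoint to a unit vector on the sphere (x = cos φ cos λ, y = cos φ sin λ, z = sin φ).
The central angle between the endpoints is δ = arccos(p₁·p₂) ≈ 1.918 rad (109.9°). The total great-circle distance is δ·R ≈ 1.918 × 3959 ≈ 7592 mi, so the target fraction is f = 5200/7592 ≈ 0.685.
Interpolate at f ≈ 0.685 with slerp weights a = sin((1−f)δ)/sin δ ≈ 0.604, b = sin(fδ)/sin δ ≈ 1.028.
p = a·p₁ + b·p₂ ≈ (0.812, -0.199, 0.549); φ = arcsin(p_z) ≈ 33.30°, λ = atan2(p_y, p_x) ≈ -13.80°.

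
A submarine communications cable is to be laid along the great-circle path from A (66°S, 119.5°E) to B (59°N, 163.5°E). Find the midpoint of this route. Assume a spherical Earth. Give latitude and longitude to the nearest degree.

≈ (4°S, 144°E)

Convert each endpoint to a unit vector on the sphere (x = cos φ cos λ, y = cos φ sin λ, z = sin φ).
The central angle between the endpoints is δ = arccos(p₁·p₂) ≈ 2.255 rad (129.2°).
Interpolate at f = 1/2 with slerp weights a = sin((1−f)δ)/sin δ ≈ 1.166, b = sin(fδ)/sin δ ≈ 1.166.
p = a·p₁ + b·p₂ ≈ (-0.809, 0.583, -0.066); φ = arcsin(p_z) ≈ -3.77°, λ = atan2(p_y, p_x) ≈ 144.22°.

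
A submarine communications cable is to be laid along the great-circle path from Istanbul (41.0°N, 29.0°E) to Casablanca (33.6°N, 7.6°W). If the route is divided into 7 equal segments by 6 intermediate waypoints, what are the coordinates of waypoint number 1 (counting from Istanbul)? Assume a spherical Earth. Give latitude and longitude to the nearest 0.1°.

Convert each endpoint to a unit vector on the sphere (x = cos φ cos λ, y = cos φ sin λ, z = sin φ).
The central angle between the endpoints is δ = arccos(p₁·p₂) ≈ 0.520 rad (29.8°).
Interpolate at f = 1/7 with slerp weights a = sin((1−f)δ)/sin δ ≈ 0.868, b = sin(fδ)/sin δ ≈ 0.149.
p = a·p₁ + b·p₂ ≈ (0.696, 0.301, 0.652); φ = arcsin(p_z) ≈ 40.68°, λ = atan2(p_y, p_x) ≈ 23.39°.

≈ 40.7°N, 23.4°E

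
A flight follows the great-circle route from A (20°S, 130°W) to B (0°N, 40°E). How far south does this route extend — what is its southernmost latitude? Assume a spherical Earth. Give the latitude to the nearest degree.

The great circle lies in the plane with unit normal n̂ = (p₁ × p₂)/|p₁ × p₂|.
Here n̂_z ≈ +0.431; the vertex latitude is φ_max = arccos|n̂_z| ≈ 64.5°.
Check via Clairaut: cos φ_max = |cos φ₁| · sin C = cos(20.0°)·sin(152.7°) ≈ 0.431, again giving ≈ 64.5°.

≈ 64°S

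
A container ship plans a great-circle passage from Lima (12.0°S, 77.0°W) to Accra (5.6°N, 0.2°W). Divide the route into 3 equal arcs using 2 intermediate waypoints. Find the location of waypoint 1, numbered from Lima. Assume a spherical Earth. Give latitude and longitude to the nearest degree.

Write both endpoints as unit vectors p₁, p₂ with components (cos φ cos λ, cos φ sin λ, sin φ).
The central angle between the endpoints is δ = arccos(p₁·p₂) ≈ 1.367 rad (78.3°).
Interpolate at f = 1/3 with slerp weights a = sin((1−f)δ)/sin δ ≈ 0.807, b = sin(fδ)/sin δ ≈ 0.449.
p = a·p₁ + b·p₂ ≈ (0.625, -0.771, -0.124); φ = arcsin(p_z) ≈ -7.12°, λ = atan2(p_y, p_x) ≈ -50.97°.

≈ 7°S, 51°W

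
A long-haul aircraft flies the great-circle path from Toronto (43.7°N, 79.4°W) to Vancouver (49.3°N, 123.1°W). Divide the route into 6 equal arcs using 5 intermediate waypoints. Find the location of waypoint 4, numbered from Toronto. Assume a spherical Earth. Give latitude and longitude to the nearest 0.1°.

≈ (49.4°N, 107.6°W)

From cos δ = sin φ₁ sin φ₂ + cos φ₁ cos φ₂ cos Δλ, the central angle is δ ≈ 0.526 rad (30.2°).
Interpolate at f = 4/6 with slerp weights a = sin((1−f)δ)/sin δ ≈ 0.347, b = sin(fδ)/sin δ ≈ 0.684.
p = a·p₁ + b·p₂ ≈ (-0.197, -0.621, 0.759); φ = arcsin(p_z) ≈ 49.36°, λ = atan2(p_y, p_x) ≈ -107.65°.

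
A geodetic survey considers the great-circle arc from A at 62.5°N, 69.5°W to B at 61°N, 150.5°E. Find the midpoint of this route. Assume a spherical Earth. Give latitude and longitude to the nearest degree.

Convert each endpoint to a unit vector on the sphere (x = cos φ cos λ, y = cos φ sin λ, z = sin φ).
The central angle between the endpoints is δ = arccos(p₁·p₂) ≈ 0.922 rad (52.8°).
Interpolate at f = 1/2 with slerp weights a = sin((1−f)δ)/sin δ ≈ 0.558, b = sin(fδ)/sin δ ≈ 0.558.
p = a·p₁ + b·p₂ ≈ (-0.145, -0.108, 0.983); φ = arcsin(p_z) ≈ 79.56°, λ = atan2(p_y, p_x) ≈ -143.33°.

≈ 80°N, 143°W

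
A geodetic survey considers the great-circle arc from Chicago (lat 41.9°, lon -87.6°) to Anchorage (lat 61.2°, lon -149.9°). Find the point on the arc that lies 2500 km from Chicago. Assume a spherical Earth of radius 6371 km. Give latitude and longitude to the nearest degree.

From cos δ = sin φ₁ sin φ₂ + cos φ₁ cos φ₂ cos Δλ, the central angle is δ ≈ 0.720 rad (41.2°). The total great-circle distance is δ·R ≈ 0.720 × 6371 ≈ 4586 km, so the target fraction is f = 2500/4586 ≈ 0.545.
Interpolate at f ≈ 0.545 with slerp weights a = sin((1−f)δ)/sin δ ≈ 0.488, b = sin(fδ)/sin δ ≈ 0.580.
p = a·p₁ + b·p₂ ≈ (-0.227, -0.503, 0.834); φ = arcsin(p_z) ≈ 56.52°, λ = atan2(p_y, p_x) ≈ -114.25°.

≈ lat 57°, lon -114°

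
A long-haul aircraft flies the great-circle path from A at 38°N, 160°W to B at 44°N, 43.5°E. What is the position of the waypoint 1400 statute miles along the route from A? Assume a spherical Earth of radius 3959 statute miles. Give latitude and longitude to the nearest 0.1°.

≈ 57.0°N, 170.6°W

Convert each endpoint to a unit vector on the sphere (x = cos φ cos λ, y = cos φ sin λ, z = sin φ).
The central angle between the endpoints is δ = arccos(p₁·p₂) ≈ 1.663 rad (95.3°). The total great-circle distance is δ·R ≈ 1.663 × 3959 ≈ 6584 mi, so the target fraction is f = 1400/6584 ≈ 0.213.
Interpolate at f ≈ 0.213 with slerp weights a = sin((1−f)δ)/sin δ ≈ 0.970, b = sin(fδ)/sin δ ≈ 0.348.
p = a·p₁ + b·p₂ ≈ (-0.537, -0.089, 0.839); φ = arcsin(p_z) ≈ 57.02°, λ = atan2(p_y, p_x) ≈ -170.56°.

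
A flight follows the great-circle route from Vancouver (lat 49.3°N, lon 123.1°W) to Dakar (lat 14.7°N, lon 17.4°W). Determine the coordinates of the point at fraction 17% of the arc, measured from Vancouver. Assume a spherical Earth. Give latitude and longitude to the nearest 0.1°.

≈ lat 52.5°N, lon 99.6°W

From cos δ = sin φ₁ sin φ₂ + cos φ₁ cos φ₂ cos Δλ, the central angle is δ ≈ 1.549 rad (88.8°).
Interpolate at f = 0.17 with slerp weights a = sin((1−f)δ)/sin δ ≈ 0.960, b = sin(fδ)/sin δ ≈ 0.260.
p = a·p₁ + b·p₂ ≈ (-0.101, -0.600, 0.794); φ = arcsin(p_z) ≈ 52.54°, λ = atan2(p_y, p_x) ≈ -99.61°.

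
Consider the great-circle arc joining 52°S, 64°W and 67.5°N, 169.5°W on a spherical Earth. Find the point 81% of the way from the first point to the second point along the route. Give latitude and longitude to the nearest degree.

≈ 51°N, 125°W

Write both endpoints as unit vectors p₁, p₂ with components (cos φ cos λ, cos φ sin λ, sin φ).
The central angle between the endpoints is δ = arccos(p₁·p₂) ≈ 2.483 rad (142.3°).
Interpolate at f = 0.81 with slerp weights a = sin((1−f)δ)/sin δ ≈ 0.743, b = sin(fδ)/sin δ ≈ 1.478.
p = a·p₁ + b·p₂ ≈ (-0.356, -0.514, 0.780); φ = arcsin(p_z) ≈ 51.30°, λ = atan2(p_y, p_x) ≈ -124.68°.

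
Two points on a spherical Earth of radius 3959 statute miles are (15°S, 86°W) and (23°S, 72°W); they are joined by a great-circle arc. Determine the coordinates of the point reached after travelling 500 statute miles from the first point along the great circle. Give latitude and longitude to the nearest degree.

≈ (19°S, 80°W)

Write both endpoints as unit vectors p₁, p₂ with components (cos φ cos λ, cos φ sin λ, sin φ).
The central angle between the endpoints is δ = arccos(p₁·p₂) ≈ 0.270 rad (15.5°). The total great-circle distance is δ·R ≈ 0.270 × 3959 ≈ 1068 mi, so the target fraction is f = 500/1068 ≈ 0.468.
Interpolate at f ≈ 0.468 with slerp weights a = sin((1−f)δ)/sin δ ≈ 0.536, b = sin(fδ)/sin δ ≈ 0.473.
p = a·p₁ + b·p₂ ≈ (0.171, -0.931, -0.324); φ = arcsin(p_z) ≈ -18.88°, λ = atan2(p_y, p_x) ≈ -79.61°.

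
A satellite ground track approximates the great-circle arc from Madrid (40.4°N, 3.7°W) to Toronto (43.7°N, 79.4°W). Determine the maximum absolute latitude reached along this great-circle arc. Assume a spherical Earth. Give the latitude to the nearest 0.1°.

≈ 48.9°N

The great circle lies in the plane with unit normal n̂ = (p₁ × p₂)/|p₁ × p₂|.
Here n̂_z ≈ -0.657; the vertex latitude is φ_max = arccos|n̂_z| ≈ 48.9°.
Check via Clairaut: cos φ_max = |cos φ₁| · sin C = cos(40.4°)·sin(59.6°) ≈ 0.657, again giving ≈ 48.9°.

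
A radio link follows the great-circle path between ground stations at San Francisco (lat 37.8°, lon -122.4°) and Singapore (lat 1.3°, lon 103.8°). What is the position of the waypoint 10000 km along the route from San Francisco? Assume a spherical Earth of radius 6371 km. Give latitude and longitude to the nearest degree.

≈ lat 24°, lon 127°

Write both endpoints as unit vectors p₁, p₂ with components (cos φ cos λ, cos φ sin λ, sin φ).
The central angle between the endpoints is δ = arccos(p₁·p₂) ≈ 2.133 rad (122.2°). The total great-circle distance is δ·R ≈ 2.133 × 6371 ≈ 13588 km, so the target fraction is f = 10000/13588 ≈ 0.736.
Interpolate at f ≈ 0.736 with slerp weights a = sin((1−f)δ)/sin δ ≈ 0.631, b = sin(fδ)/sin δ ≈ 1.182.
p = a·p₁ + b·p₂ ≈ (-0.549, 0.726, 0.413); φ = arcsin(p_z) ≈ 24.42°, λ = atan2(p_y, p_x) ≈ 127.08°.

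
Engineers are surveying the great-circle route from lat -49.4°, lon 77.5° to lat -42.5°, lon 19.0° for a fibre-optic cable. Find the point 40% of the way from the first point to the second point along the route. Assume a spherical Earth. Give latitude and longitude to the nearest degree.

Write both endpoints as unit vectors p₁, p₂ with components (cos φ cos λ, cos φ sin λ, sin φ).
The central angle between the endpoints is δ = arccos(p₁·p₂) ≈ 0.702 rad (40.2°).
Interpolate at f = 0.40 with slerp weights a = sin((1−f)δ)/sin δ ≈ 0.633, b = sin(fδ)/sin δ ≈ 0.429.
p = a·p₁ + b·p₂ ≈ (0.388, 0.505, -0.771); φ = arcsin(p_z) ≈ -50.41°, λ = atan2(p_y, p_x) ≈ 52.46°.

≈ lat -50°, lon 52°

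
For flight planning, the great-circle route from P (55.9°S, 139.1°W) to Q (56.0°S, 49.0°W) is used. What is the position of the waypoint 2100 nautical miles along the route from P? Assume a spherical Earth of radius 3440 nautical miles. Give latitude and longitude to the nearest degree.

Write both endpoints as unit vectors p₁, p₂ with components (cos φ cos λ, cos φ sin λ, sin φ).
The central angle between the endpoints is δ = arccos(p₁·p₂) ≈ 0.815 rad (46.7°). The total great-circle distance is δ·R ≈ 0.815 × 3440 ≈ 2803 nmi, so the target fraction is f = 2100/2803 ≈ 0.749.
Interpolate at f ≈ 0.749 with slerp weights a = sin((1−f)δ)/sin δ ≈ 0.279, b = sin(fδ)/sin δ ≈ 0.788.
p = a·p₁ + b·p₂ ≈ (0.171, -0.435, -0.884); φ = arcsin(p_z) ≈ -62.15°, λ = atan2(p_y, p_x) ≈ -68.56°.

≈ (62°S, 69°W)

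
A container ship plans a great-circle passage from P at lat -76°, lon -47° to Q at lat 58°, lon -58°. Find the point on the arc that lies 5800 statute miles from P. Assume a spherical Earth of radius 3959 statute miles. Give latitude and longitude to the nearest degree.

Convert each endpoint to a unit vector on the sphere (x = cos φ cos λ, y = cos φ sin λ, z = sin φ).
The central angle between the endpoints is δ = arccos(p₁·p₂) ≈ 2.342 rad (134.2°). The total great-circle distance is δ·R ≈ 2.342 × 3959 ≈ 9272 mi, so the target fraction is f = 5800/9272 ≈ 0.626.
Interpolate at f ≈ 0.626 with slerp weights a = sin((1−f)δ)/sin δ ≈ 1.072, b = sin(fδ)/sin δ ≈ 1.387.
p = a·p₁ + b·p₂ ≈ (0.566, -0.813, 0.136); φ = arcsin(p_z) ≈ 7.80°, λ = atan2(p_y, p_x) ≈ -55.14°.

≈ lat 8°, lon -55°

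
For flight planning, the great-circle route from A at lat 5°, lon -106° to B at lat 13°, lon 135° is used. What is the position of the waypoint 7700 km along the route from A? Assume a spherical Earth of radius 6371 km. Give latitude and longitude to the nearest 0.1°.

≈ lat 17.9°, lon -175.8°

Write both endpoints as unit vectors p₁, p₂ with components (cos φ cos λ, cos φ sin λ, sin φ).
The central angle between the endpoints is δ = arccos(p₁·p₂) ≈ 2.039 rad (116.8°). The total great-circle distance is δ·R ≈ 2.039 × 6371 ≈ 12988 km, so the target fraction is f = 7700/12988 ≈ 0.593.
Interpolate at f ≈ 0.593 with slerp weights a = sin((1−f)δ)/sin δ ≈ 0.827, b = sin(fδ)/sin δ ≈ 1.048.
p = a·p₁ + b·p₂ ≈ (-0.949, -0.070, 0.308); φ = arcsin(p_z) ≈ 17.92°, λ = atan2(p_y, p_x) ≈ -175.79°.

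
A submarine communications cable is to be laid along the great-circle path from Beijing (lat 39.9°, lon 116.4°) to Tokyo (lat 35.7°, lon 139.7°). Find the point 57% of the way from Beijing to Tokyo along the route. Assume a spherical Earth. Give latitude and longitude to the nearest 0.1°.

From cos δ = sin φ₁ sin φ₂ + cos φ₁ cos φ₂ cos Δλ, the central angle is δ ≈ 0.329 rad (18.8°).
Interpolate at f = 0.57 with slerp weights a = sin((1−f)δ)/sin δ ≈ 0.436, b = sin(fδ)/sin δ ≈ 0.577.
p = a·p₁ + b·p₂ ≈ (-0.506, 0.603, 0.617); φ = arcsin(p_z) ≈ 38.07°, λ = atan2(p_y, p_x) ≈ 130.02°.

≈ lat 38.1°, lon 130.0°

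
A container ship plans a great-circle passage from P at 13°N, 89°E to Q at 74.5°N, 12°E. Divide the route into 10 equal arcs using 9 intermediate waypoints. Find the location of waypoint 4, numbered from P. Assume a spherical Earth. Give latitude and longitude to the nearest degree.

From cos δ = sin φ₁ sin φ₂ + cos φ₁ cos φ₂ cos Δλ, the central angle is δ ≈ 1.292 rad (74.0°).
Interpolate at f = 4/10 with slerp weights a = sin((1−f)δ)/sin δ ≈ 0.728, b = sin(fδ)/sin δ ≈ 0.514.
p = a·p₁ + b·p₂ ≈ (0.147, 0.738, 0.659); φ = arcsin(p_z) ≈ 41.22°, λ = atan2(p_y, p_x) ≈ 78.75°.

≈ 41°N, 79°E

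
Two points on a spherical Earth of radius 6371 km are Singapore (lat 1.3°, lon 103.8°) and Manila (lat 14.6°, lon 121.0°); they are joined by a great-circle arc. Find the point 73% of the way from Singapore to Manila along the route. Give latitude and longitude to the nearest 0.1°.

≈ lat 11.1°, lon 116.2°

Write both endpoints as unit vectors p₁, p₂ with components (cos φ cos λ, cos φ sin λ, sin φ).
The central angle between the endpoints is δ = arccos(p₁·p₂) ≈ 0.377 rad (21.6°).
Interpolate at f = 0.73 with slerp weights a = sin((1−f)δ)/sin δ ≈ 0.276, b = sin(fδ)/sin δ ≈ 0.738.
p = a·p₁ + b·p₂ ≈ (-0.434, 0.880, 0.192); φ = arcsin(p_z) ≈ 11.09°, λ = atan2(p_y, p_x) ≈ 116.23°.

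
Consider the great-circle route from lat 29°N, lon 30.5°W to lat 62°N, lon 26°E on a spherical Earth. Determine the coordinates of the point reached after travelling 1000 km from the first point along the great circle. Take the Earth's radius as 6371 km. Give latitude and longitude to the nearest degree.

≈ lat 37°N, lon 25°W

The haversine formula gives a central angle δ ≈ 0.857 rad (49.1°) between the endpoints. The total great-circle distance is δ·R ≈ 0.857 × 6371 ≈ 5460 km, so the target fraction is f = 1000/5460 ≈ 0.183.
Interpolate at f ≈ 0.183 with slerp weights a = sin((1−f)δ)/sin δ ≈ 0.852, b = sin(fδ)/sin δ ≈ 0.207.
p = a·p₁ + b·p₂ ≈ (0.730, -0.336, 0.596); φ = arcsin(p_z) ≈ 36.57°, λ = atan2(p_y, p_x) ≈ -24.71°.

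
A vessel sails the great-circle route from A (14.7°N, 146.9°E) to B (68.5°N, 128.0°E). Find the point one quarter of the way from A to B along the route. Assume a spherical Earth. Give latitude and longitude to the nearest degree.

Convert each endpoint to a unit vector on the sphere (x = cos φ cos λ, y = cos φ sin λ, z = sin φ).
The central angle between the endpoints is δ = arccos(p₁·p₂) ≈ 0.962 rad (55.1°).
Interpolate at f = 1/4 with slerp weights a = sin((1−f)δ)/sin δ ≈ 0.805, b = sin(fδ)/sin δ ≈ 0.290.
p = a·p₁ + b·p₂ ≈ (-0.718, 0.509, 0.475); φ = arcsin(p_z) ≈ 28.33°, λ = atan2(p_y, p_x) ≈ 144.66°.

≈ (28°N, 145°E)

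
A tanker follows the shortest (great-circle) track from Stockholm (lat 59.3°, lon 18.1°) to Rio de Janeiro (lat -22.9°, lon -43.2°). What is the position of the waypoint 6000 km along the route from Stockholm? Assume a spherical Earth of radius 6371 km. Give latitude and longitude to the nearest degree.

≈ lat 15°, lon -25°

The haversine formula gives a central angle δ ≈ 1.680 rad (96.2°) between the endpoints. The total great-circle distance is δ·R ≈ 1.680 × 6371 ≈ 10702 km, so the target fraction is f = 6000/10702 ≈ 0.561.
Interpolate at f ≈ 0.561 with slerp weights a = sin((1−f)δ)/sin δ ≈ 0.677, b = sin(fδ)/sin δ ≈ 0.813.
p = a·p₁ + b·p₂ ≈ (0.875, -0.406, 0.265); φ = arcsin(p_z) ≈ 15.39°, λ = atan2(p_y, p_x) ≈ -24.88°.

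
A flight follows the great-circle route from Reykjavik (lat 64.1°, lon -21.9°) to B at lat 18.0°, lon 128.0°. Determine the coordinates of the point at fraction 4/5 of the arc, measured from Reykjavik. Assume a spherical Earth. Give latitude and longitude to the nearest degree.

From cos δ = sin φ₁ sin φ₂ + cos φ₁ cos φ₂ cos Δλ, the central angle is δ ≈ 1.652 rad (94.7°).
Interpolate at f = 4/5 with slerp weights a = sin((1−f)δ)/sin δ ≈ 0.326, b = sin(fδ)/sin δ ≈ 0.972.
p = a·p₁ + b·p₂ ≈ (-0.437, 0.676, 0.593); φ = arcsin(p_z) ≈ 36.40°, λ = atan2(p_y, p_x) ≈ 122.92°.

≈ lat 36°, lon 123°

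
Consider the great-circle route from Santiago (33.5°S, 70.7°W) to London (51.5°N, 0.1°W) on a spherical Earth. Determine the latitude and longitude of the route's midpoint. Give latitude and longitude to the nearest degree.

≈ 11°N, 41°W

The haversine formula gives a central angle δ ≈ 1.833 rad (105.0°) between the endpoints.
Interpolate at f = 1/2 with slerp weights a = sin((1−f)δ)/sin δ ≈ 0.822, b = sin(fδ)/sin δ ≈ 0.822.
p = a·p₁ + b·p₂ ≈ (0.738, -0.648, 0.190); φ = arcsin(p_z) ≈ 10.93°, λ = atan2(p_y, p_x) ≈ -41.27°.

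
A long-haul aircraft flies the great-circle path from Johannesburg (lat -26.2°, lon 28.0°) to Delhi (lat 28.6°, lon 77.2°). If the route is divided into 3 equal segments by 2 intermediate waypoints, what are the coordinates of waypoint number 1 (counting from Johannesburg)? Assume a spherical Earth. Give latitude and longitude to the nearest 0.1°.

≈ lat -8.1°, lon 44.7°

The haversine formula gives a central angle δ ≈ 1.263 rad (72.3°) between the endpoints.
Interpolate at f = 1/3 with slerp weights a = sin((1−f)δ)/sin δ ≈ 0.783, b = sin(fδ)/sin δ ≈ 0.429.
p = a·p₁ + b·p₂ ≈ (0.703, 0.697, -0.140); φ = arcsin(p_z) ≈ -8.07°, λ = atan2(p_y, p_x) ≈ 44.73°.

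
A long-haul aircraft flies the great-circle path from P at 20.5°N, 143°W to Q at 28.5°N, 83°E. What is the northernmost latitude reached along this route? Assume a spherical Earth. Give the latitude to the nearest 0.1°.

≈ 49.6°N

The great circle lies in the plane with unit normal n̂ = (p₁ × p₂)/|p₁ × p₂|.
Here n̂_z ≈ -0.648; the vertex latitude is φ_max = arccos|n̂_z| ≈ 49.6°.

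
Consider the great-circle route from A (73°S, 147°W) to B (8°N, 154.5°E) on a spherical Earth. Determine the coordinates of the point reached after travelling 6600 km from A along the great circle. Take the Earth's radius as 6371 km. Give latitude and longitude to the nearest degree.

≈ (21°S, 162°E)

The haversine formula gives a central angle δ ≈ 1.553 rad (89.0°) between the endpoints. The total great-circle distance is δ·R ≈ 1.553 × 6371 ≈ 9892 km, so the target fraction is f = 6600/9892 ≈ 0.667.
Interpolate at f ≈ 0.667 with slerp weights a = sin((1−f)δ)/sin δ ≈ 0.494, b = sin(fδ)/sin δ ≈ 0.860.
p = a·p₁ + b·p₂ ≈ (-0.890, 0.288, -0.353); φ = arcsin(p_z) ≈ -20.65°, λ = atan2(p_y, p_x) ≈ 162.06°.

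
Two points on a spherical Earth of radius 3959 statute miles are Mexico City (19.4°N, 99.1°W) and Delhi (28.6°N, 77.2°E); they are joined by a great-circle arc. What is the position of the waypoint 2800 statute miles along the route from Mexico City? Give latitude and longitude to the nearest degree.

≈ 60°N, 93°W

Convert each endpoint to a unit vector on the sphere (x = cos φ cos λ, y = cos φ sin λ, z = sin φ).
The central angle between the endpoints is δ = arccos(p₁·p₂) ≈ 2.302 rad (131.9°). The total great-circle distance is δ·R ≈ 2.302 × 3959 ≈ 9112 mi, so the target fraction is f = 2800/9112 ≈ 0.307.
Interpolate at f ≈ 0.307 with slerp weights a = sin((1−f)δ)/sin δ ≈ 1.342, b = sin(fδ)/sin δ ≈ 0.872.
p = a·p₁ + b·p₂ ≈ (-0.031, -0.503, 0.864); φ = arcsin(p_z) ≈ 59.72°, λ = atan2(p_y, p_x) ≈ -93.47°.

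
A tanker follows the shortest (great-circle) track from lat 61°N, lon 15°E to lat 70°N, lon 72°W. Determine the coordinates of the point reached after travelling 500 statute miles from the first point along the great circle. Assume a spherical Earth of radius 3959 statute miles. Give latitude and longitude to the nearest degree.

≈ lat 66°N, lon 4°E

From cos δ = sin φ₁ sin φ₂ + cos φ₁ cos φ₂ cos Δλ, the central angle is δ ≈ 0.591 rad (33.8°). The total great-circle distance is δ·R ≈ 0.591 × 3959 ≈ 2339 mi, so the target fraction is f = 500/2339 ≈ 0.214.
Interpolate at f ≈ 0.214 with slerp weights a = sin((1−f)δ)/sin δ ≈ 0.804, b = sin(fδ)/sin δ ≈ 0.226.
p = a·p₁ + b·p₂ ≈ (0.401, 0.027, 0.916); φ = arcsin(p_z) ≈ 66.33°, λ = atan2(p_y, p_x) ≈ 3.91°.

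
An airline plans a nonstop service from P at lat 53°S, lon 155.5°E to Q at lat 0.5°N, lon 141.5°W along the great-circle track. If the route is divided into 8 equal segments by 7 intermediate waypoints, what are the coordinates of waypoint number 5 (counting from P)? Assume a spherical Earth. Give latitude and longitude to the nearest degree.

Convert each endpoint to a unit vector on the sphere (x = cos φ cos λ, y = cos φ sin λ, z = sin φ).
The central angle between the endpoints is δ = arccos(p₁·p₂) ≈ 1.301 rad (74.6°).
Interpolate at f = 5/8 with slerp weights a = sin((1−f)δ)/sin δ ≈ 0.486, b = sin(fδ)/sin δ ≈ 0.754.
p = a·p₁ + b·p₂ ≈ (-0.856, -0.348, -0.382); φ = arcsin(p_z) ≈ -22.45°, λ = atan2(p_y, p_x) ≈ -157.89°.

≈ lat 22°S, lon 158°W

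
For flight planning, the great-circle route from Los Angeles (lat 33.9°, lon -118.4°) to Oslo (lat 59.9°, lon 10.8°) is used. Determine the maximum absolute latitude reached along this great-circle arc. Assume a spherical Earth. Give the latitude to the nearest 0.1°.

≈ 70.7°

The great circle lies in the plane with unit normal n̂ = (p₁ × p₂)/|p₁ × p₂|.
Here n̂_z ≈ +0.331; the vertex latitude is φ_max = arccos|n̂_z| ≈ 70.7°.
Check via Clairaut: cos φ_max = |cos φ₁| · sin C = cos(33.9°)·sin(23.5°) ≈ 0.331, again giving ≈ 70.7°.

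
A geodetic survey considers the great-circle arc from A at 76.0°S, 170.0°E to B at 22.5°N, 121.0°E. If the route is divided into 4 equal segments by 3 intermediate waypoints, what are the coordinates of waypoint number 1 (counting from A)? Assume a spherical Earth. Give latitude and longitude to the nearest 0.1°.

≈ 53.2°S, 138.8°E

Convert each endpoint to a unit vector on the sphere (x = cos φ cos λ, y = cos φ sin λ, z = sin φ).
The central angle between the endpoints is δ = arccos(p₁·p₂) ≈ 1.797 rad (103.0°).
Interpolate at f = 1/4 with slerp weights a = sin((1−f)δ)/sin δ ≈ 1.001, b = sin(fδ)/sin δ ≈ 0.446.
p = a·p₁ + b·p₂ ≈ (-0.451, 0.395, -0.801); φ = arcsin(p_z) ≈ -53.18°, λ = atan2(p_y, p_x) ≈ 138.76°.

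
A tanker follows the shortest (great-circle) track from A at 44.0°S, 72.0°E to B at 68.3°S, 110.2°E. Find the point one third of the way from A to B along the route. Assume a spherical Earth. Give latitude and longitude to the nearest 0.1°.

≈ 53.1°S, 79.6°E

Convert each endpoint to a unit vector on the sphere (x = cos φ cos λ, y = cos φ sin λ, z = sin φ).
The central angle between the endpoints is δ = arccos(p₁·p₂) ≈ 0.546 rad (31.3°).
Interpolate at f = 1/3 with slerp weights a = sin((1−f)δ)/sin δ ≈ 0.686, b = sin(fδ)/sin δ ≈ 0.349.
p = a·p₁ + b·p₂ ≈ (0.108, 0.590, -0.800); φ = arcsin(p_z) ≈ -53.14°, λ = atan2(p_y, p_x) ≈ 79.64°.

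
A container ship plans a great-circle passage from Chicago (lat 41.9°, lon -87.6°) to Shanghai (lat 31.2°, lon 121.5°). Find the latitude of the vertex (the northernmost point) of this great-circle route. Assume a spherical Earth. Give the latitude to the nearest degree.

≈ 72°

The great circle lies in the plane with unit normal n̂ = (p₁ × p₂)/|p₁ × p₂|.
Here n̂_z ≈ -0.317; the vertex latitude is φ_max = arccos|n̂_z| ≈ 71.5°.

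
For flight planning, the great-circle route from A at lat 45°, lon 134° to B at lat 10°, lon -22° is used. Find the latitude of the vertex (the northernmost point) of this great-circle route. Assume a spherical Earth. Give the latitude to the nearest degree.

≈ 71°

The great circle lies in the plane with unit normal n̂ = (p₁ × p₂)/|p₁ × p₂|.
Here n̂_z ≈ -0.330; the vertex latitude is φ_max = arccos|n̂_z| ≈ 70.7°.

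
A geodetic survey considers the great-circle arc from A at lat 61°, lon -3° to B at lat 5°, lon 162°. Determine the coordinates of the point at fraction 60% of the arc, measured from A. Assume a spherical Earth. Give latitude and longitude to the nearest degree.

≈ lat 50°, lon 153°

Write both endpoints as unit vectors p₁, p₂ with components (cos φ cos λ, cos φ sin λ, sin φ).
The central angle between the endpoints is δ = arccos(p₁·p₂) ≈ 1.972 rad (113.0°).
Interpolate at f = 0.60 with slerp weights a = sin((1−f)δ)/sin δ ≈ 0.771, b = sin(fδ)/sin δ ≈ 1.005.
p = a·p₁ + b·p₂ ≈ (-0.580, 0.290, 0.762); φ = arcsin(p_z) ≈ 49.60°, λ = atan2(p_y, p_x) ≈ 153.42°.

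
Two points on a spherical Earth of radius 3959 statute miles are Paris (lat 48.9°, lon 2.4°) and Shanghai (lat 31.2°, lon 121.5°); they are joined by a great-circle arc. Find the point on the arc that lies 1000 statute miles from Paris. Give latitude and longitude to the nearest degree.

Convert each endpoint to a unit vector on the sphere (x = cos φ cos λ, y = cos φ sin λ, z = sin φ).
The central angle between the endpoints is δ = arccos(p₁·p₂) ≈ 1.454 rad (83.3°). The total great-circle distance is δ·R ≈ 1.454 × 3959 ≈ 5755 mi, so the target fraction is f = 1000/5755 ≈ 0.174.
Interpolate at f ≈ 0.174 with slerp weights a = sin((1−f)δ)/sin δ ≈ 0.939, b = sin(fδ)/sin δ ≈ 0.252.
p = a·p₁ + b·p₂ ≈ (0.504, 0.209, 0.838); φ = arcsin(p_z) ≈ 56.91°, λ = atan2(p_y, p_x) ≈ 22.55°.

≈ lat 57°, lon 23°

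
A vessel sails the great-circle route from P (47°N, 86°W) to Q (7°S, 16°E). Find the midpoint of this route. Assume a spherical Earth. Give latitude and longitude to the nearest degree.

≈ (29°N, 22°W)

From cos δ = sin φ₁ sin φ₂ + cos φ₁ cos φ₂ cos Δλ, the central angle is δ ≈ 1.803 rad (103.3°).
Interpolate at f = 1/2 with slerp weights a = sin((1−f)δ)/sin δ ≈ 0.806, b = sin(fδ)/sin δ ≈ 0.806.
p = a·p₁ + b·p₂ ≈ (0.807, -0.328, 0.491); φ = arcsin(p_z) ≈ 29.41°, λ = atan2(p_y, p_x) ≈ -22.10°.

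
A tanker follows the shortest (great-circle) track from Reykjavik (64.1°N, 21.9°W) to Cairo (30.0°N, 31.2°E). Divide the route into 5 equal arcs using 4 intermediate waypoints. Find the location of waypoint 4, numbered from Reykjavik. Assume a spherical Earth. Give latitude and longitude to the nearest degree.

The haversine formula gives a central angle δ ≈ 0.827 rad (47.4°) between the endpoints.
Interpolate at f = 4/5 with slerp weights a = sin((1−f)δ)/sin δ ≈ 0.224, b = sin(fδ)/sin δ ≈ 0.835.
p = a·p₁ + b·p₂ ≈ (0.709, 0.338, 0.619); φ = arcsin(p_z) ≈ 38.22°, λ = atan2(p_y, p_x) ≈ 25.49°.

≈ 38°N, 25°E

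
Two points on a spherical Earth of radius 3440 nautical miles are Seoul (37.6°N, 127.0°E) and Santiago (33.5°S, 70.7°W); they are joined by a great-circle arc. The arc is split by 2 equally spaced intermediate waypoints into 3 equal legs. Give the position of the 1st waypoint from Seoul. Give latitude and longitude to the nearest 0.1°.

≈ (28.0°N, 167.2°W)

The haversine formula gives a central angle δ ≈ 2.881 rad (165.1°) between the endpoints.
Interpolate at f = 1/3 with slerp weights a = sin((1−f)δ)/sin δ ≈ 3.642, b = sin(fδ)/sin δ ≈ 3.177.
p = a·p₁ + b·p₂ ≈ (-0.861, -0.195, 0.469); φ = arcsin(p_z) ≈ 27.98°, λ = atan2(p_y, p_x) ≈ -167.22°.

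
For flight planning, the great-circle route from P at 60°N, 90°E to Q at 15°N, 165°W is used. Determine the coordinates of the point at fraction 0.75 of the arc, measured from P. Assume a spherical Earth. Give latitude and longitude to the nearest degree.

Convert each endpoint to a unit vector on the sphere (x = cos φ cos λ, y = cos φ sin λ, z = sin φ).
The central angle between the endpoints is δ = arccos(p₁·p₂) ≈ 1.471 rad (84.3°).
Interpolate at f = 0.75 with slerp weights a = sin((1−f)δ)/sin δ ≈ 0.361, b = sin(fδ)/sin δ ≈ 0.897.
p = a·p₁ + b·p₂ ≈ (-0.837, -0.044, 0.545); φ = arcsin(p_z) ≈ 33.04°, λ = atan2(p_y, p_x) ≈ -177.02°.

≈ 33°N, 177°W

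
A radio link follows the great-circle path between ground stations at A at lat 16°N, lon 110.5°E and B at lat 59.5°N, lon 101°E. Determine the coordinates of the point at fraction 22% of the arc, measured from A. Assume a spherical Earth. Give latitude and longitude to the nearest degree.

Convert each endpoint to a unit vector on the sphere (x = cos φ cos λ, y = cos φ sin λ, z = sin φ).
The central angle between the endpoints is δ = arccos(p₁·p₂) ≈ 0.769 rad (44.1°).
Interpolate at f = 0.22 with slerp weights a = sin((1−f)δ)/sin δ ≈ 0.812, b = sin(fδ)/sin δ ≈ 0.242.
p = a·p₁ + b·p₂ ≈ (-0.297, 0.851, 0.432); φ = arcsin(p_z) ≈ 25.62°, λ = atan2(p_y, p_x) ≈ 109.21°.

≈ lat 26°N, lon 109°E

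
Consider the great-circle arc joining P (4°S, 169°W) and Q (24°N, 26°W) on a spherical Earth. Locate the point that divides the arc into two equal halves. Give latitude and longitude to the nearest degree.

≈ (29°N, 105°W)

Convert each endpoint to a unit vector on the sphere (x = cos φ cos λ, y = cos φ sin λ, z = sin φ).
The central angle between the endpoints is δ = arccos(p₁·p₂) ≈ 2.428 rad (139.1°).
Interpolate at f = 1/2 with slerp weights a = sin((1−f)δ)/sin δ ≈ 1.432, b = sin(fδ)/sin δ ≈ 1.432.
p = a·p₁ + b·p₂ ≈ (-0.226, -0.846, 0.483); φ = arcsin(p_z) ≈ 28.85°, λ = atan2(p_y, p_x) ≈ -104.99°.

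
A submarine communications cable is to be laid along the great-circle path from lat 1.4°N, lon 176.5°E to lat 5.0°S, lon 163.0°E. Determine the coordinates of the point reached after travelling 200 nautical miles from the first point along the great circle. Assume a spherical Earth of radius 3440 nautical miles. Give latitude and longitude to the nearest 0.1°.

Write both endpoints as unit vectors p₁, p₂ with components (cos φ cos λ, cos φ sin λ, sin φ).
The central angle between the endpoints is δ = arccos(p₁·p₂) ≈ 0.261 rad (14.9°). The total great-circle distance is δ·R ≈ 0.261 × 3440 ≈ 896 nmi, so the target fraction is f = 200/896 ≈ 0.223.
Interpolate at f ≈ 0.223 with slerp weights a = sin((1−f)δ)/sin δ ≈ 0.780, b = sin(fδ)/sin δ ≈ 0.226.
p = a·p₁ + b·p₂ ≈ (-0.994, 0.113, -0.001); φ = arcsin(p_z) ≈ -0.03°, λ = atan2(p_y, p_x) ≈ 173.49°.

≈ lat 0.0°N, lon 173.5°E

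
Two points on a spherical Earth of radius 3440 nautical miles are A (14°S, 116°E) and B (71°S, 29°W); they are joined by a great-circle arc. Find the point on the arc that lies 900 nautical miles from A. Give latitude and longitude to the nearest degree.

Write both endpoints as unit vectors p₁, p₂ with components (cos φ cos λ, cos φ sin λ, sin φ).
The central angle between the endpoints is δ = arccos(p₁·p₂) ≈ 1.601 rad (91.7°). The total great-circle distance is δ·R ≈ 1.601 × 3440 ≈ 5507 nmi, so the target fraction is f = 900/5507 ≈ 0.163.
Interpolate at f ≈ 0.163 with slerp weights a = sin((1−f)δ)/sin δ ≈ 0.974, b = sin(fδ)/sin δ ≈ 0.259.
p = a·p₁ + b·p₂ ≈ (-0.340, 0.808, -0.480); φ = arcsin(p_z) ≈ -28.70°, λ = atan2(p_y, p_x) ≈ 112.84°.

≈ (29°S, 113°E)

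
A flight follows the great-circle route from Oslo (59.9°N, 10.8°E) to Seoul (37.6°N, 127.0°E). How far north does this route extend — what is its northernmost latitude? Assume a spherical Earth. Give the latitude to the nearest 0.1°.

≈ 67.6°N

The great circle lies in the plane with unit normal n̂ = (p₁ × p₂)/|p₁ × p₂|.
Here n̂_z ≈ +0.381; the vertex latitude is φ_max = arccos|n̂_z| ≈ 67.6°.
Check via Clairaut: cos φ_max = |cos φ₁| · sin C = cos(59.9°)·sin(49.4°) ≈ 0.381, again giving ≈ 67.6°.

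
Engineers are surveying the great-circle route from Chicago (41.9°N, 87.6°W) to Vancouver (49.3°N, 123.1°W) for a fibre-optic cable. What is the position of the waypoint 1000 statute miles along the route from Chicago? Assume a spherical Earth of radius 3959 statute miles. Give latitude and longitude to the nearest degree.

≈ (47°N, 106°W)

The haversine formula gives a central angle δ ≈ 0.448 rad (25.7°) between the endpoints. The total great-circle distance is δ·R ≈ 0.448 × 3959 ≈ 1772 mi, so the target fraction is f = 1000/1772 ≈ 0.564.
Interpolate at f ≈ 0.564 with slerp weights a = sin((1−f)δ)/sin δ ≈ 0.448, b = sin(fδ)/sin δ ≈ 0.577.
p = a·p₁ + b·p₂ ≈ (-0.192, -0.648, 0.737); φ = arcsin(p_z) ≈ 47.46°, λ = atan2(p_y, p_x) ≈ -106.46°.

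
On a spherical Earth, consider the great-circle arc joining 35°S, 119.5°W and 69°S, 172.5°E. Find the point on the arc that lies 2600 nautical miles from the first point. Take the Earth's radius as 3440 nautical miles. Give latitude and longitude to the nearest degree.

≈ 67°S, 170°W

Convert each endpoint to a unit vector on the sphere (x = cos φ cos λ, y = cos φ sin λ, z = sin φ).
The central angle between the endpoints is δ = arccos(p₁·p₂) ≈ 0.869 rad (49.8°). The total great-circle distance is δ·R ≈ 0.869 × 3440 ≈ 2990 nmi, so the target fraction is f = 2600/2990 ≈ 0.870.
Interpolate at f ≈ 0.870 with slerp weights a = sin((1−f)δ)/sin δ ≈ 0.148, b = sin(fδ)/sin δ ≈ 0.898.
p = a·p₁ + b·p₂ ≈ (-0.379, -0.064, -0.923); φ = arcsin(p_z) ≈ -67.41°, λ = atan2(p_y, p_x) ≈ -170.47°.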